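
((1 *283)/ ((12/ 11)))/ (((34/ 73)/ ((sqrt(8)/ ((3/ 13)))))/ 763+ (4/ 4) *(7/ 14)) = 1632152074850297/ 3145811870202-38319408127 *sqrt(2)/ 1048603956734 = 518.78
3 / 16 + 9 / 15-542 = -43297 / 80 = -541.21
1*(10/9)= 10/9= 1.11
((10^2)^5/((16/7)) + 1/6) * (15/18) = 131250000005/36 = 3645833333.47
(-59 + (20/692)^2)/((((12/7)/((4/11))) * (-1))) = 12.51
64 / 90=32 / 45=0.71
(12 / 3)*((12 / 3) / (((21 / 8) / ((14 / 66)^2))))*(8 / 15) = 7168 / 49005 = 0.15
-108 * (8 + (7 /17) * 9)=-21492 /17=-1264.24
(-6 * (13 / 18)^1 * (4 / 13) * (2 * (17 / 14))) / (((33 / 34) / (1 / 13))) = -2312 / 9009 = -0.26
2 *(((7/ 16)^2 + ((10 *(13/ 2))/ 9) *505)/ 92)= 8403641/ 105984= 79.29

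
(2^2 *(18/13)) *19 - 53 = 679/13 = 52.23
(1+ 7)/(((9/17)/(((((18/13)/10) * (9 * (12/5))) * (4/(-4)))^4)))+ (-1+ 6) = 13544214948149/11156640625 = 1214.00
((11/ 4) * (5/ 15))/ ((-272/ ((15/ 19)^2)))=-825/ 392768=-0.00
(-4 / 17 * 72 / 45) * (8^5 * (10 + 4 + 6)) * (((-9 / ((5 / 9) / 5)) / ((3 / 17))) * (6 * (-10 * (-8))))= 54358179840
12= 12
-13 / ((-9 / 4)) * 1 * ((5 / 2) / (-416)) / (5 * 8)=-1 / 1152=-0.00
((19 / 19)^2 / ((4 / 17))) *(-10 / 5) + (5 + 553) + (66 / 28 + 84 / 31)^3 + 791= 120214675211 / 81746504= 1470.58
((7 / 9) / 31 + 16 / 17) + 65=312878 / 4743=65.97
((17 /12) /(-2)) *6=-17 /4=-4.25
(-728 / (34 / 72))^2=2376675.65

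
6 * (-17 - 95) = -672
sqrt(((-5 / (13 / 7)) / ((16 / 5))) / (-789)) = 5*sqrt(71799) / 41028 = 0.03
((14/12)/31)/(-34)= -7/6324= -0.00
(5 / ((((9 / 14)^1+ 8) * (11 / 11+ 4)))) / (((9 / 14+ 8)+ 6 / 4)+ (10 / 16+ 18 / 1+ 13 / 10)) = 3920 / 1018699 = 0.00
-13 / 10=-1.30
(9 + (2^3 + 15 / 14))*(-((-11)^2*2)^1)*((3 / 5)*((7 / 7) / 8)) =-328.00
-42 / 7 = -6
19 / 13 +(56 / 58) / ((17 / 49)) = 27203 / 6409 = 4.24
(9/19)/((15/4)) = 12/95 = 0.13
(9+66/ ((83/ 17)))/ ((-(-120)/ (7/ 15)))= 0.09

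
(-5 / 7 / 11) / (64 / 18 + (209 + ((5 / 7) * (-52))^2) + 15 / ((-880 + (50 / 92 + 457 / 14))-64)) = -4199265 / 102961006802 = -0.00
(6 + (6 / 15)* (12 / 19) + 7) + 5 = 1734 / 95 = 18.25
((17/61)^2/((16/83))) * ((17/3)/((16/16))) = 407779/178608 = 2.28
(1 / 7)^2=1 / 49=0.02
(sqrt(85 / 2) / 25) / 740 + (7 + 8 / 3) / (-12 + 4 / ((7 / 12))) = -1.88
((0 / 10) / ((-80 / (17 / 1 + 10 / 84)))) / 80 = 0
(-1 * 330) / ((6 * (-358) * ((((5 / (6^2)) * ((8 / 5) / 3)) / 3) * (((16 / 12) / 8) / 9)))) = 120285 / 358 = 335.99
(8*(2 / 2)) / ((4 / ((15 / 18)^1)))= 5 / 3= 1.67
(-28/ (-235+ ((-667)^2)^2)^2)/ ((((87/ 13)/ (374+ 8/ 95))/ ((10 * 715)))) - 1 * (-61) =329175961540407790300232759/ 5396327238367340849864799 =61.00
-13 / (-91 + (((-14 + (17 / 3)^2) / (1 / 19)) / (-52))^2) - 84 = -865693788 / 10339775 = -83.72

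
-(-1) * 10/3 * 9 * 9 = 270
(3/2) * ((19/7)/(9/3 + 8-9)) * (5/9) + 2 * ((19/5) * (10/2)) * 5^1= 16055/84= 191.13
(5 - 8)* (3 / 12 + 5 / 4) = -9 / 2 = -4.50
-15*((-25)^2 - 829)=3060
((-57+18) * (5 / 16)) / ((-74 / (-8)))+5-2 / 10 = 2577 / 740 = 3.48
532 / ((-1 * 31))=-17.16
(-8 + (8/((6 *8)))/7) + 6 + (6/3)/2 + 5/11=-241/462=-0.52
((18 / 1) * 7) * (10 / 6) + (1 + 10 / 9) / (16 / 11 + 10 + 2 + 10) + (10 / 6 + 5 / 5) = 494021 / 2322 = 212.76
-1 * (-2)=2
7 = 7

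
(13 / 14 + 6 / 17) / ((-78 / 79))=-24095 / 18564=-1.30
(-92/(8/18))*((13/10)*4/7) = -5382/35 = -153.77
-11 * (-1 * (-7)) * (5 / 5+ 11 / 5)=-1232 / 5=-246.40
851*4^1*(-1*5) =-17020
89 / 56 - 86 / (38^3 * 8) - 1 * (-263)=406518911 / 1536416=264.59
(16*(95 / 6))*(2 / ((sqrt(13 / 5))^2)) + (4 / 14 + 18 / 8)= 215569 / 1092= 197.41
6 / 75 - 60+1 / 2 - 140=-9971 / 50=-199.42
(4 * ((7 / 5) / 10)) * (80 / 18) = 112 / 45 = 2.49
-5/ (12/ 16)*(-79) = 1580/ 3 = 526.67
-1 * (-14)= 14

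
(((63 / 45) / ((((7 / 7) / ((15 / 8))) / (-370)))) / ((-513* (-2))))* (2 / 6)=-1295 / 4104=-0.32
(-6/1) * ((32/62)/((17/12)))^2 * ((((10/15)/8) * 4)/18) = -4096/277729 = -0.01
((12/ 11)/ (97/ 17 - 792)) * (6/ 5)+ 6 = 4409886/ 735185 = 6.00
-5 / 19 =-0.26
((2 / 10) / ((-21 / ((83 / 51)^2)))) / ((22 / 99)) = -6889 / 60690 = -0.11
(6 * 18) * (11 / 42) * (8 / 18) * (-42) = -528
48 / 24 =2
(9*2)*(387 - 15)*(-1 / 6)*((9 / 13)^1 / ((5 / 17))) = -170748 / 65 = -2626.89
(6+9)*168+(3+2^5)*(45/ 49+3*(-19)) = 3900/ 7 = 557.14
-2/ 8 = -0.25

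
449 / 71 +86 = 6555 / 71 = 92.32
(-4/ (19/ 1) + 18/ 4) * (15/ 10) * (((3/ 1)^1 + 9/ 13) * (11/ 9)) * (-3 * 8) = -172128/ 247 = -696.87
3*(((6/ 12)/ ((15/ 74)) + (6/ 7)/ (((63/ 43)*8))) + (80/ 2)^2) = 4711467/ 980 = 4807.62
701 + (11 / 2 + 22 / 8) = 2837 / 4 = 709.25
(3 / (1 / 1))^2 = 9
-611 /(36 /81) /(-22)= 5499 /88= 62.49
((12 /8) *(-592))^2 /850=394272 /425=927.70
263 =263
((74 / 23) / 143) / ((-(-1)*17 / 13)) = 74 / 4301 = 0.02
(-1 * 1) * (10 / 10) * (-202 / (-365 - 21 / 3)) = -101 / 186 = -0.54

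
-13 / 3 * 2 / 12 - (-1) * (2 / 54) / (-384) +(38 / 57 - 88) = -912961 / 10368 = -88.06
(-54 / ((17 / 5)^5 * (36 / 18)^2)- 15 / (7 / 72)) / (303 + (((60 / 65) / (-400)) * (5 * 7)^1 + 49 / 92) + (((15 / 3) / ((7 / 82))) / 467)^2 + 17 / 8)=-28003671340302867300 / 55455984323204283523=-0.50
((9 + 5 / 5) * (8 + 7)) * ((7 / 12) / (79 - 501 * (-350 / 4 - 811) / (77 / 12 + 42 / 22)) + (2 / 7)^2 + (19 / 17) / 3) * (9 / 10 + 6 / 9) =21162969547305 / 198275401436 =106.74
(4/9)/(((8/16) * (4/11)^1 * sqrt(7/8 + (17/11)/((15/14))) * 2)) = 22 * sqrt(1009470)/27531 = 0.80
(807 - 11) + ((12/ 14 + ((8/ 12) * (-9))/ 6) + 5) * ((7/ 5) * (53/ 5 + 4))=22382/ 25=895.28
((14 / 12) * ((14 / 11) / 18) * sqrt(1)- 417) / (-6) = 247649 / 3564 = 69.49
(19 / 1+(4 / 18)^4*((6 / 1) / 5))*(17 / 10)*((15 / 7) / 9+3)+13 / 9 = 121765141 / 1148175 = 106.05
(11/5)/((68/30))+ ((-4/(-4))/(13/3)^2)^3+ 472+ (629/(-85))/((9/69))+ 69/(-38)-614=-4667318045017/23385889605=-199.58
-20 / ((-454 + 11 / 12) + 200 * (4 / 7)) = 0.06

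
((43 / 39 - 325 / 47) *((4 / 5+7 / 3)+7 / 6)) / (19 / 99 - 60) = 7559013 / 18088655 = 0.42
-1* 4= -4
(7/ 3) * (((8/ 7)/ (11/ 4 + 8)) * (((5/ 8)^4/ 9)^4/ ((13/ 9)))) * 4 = 152587890625/ 2688378497679753216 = 0.00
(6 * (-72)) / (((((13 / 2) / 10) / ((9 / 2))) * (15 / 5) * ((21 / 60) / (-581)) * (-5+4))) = -21513600 / 13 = -1654892.31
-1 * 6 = -6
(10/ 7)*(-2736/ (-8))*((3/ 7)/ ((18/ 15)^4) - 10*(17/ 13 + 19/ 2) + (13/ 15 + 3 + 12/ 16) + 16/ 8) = -378145657/ 7644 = -49469.60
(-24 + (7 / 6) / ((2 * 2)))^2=323761 / 576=562.09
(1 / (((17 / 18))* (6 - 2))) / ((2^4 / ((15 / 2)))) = 135 / 1088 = 0.12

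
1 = 1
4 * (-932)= -3728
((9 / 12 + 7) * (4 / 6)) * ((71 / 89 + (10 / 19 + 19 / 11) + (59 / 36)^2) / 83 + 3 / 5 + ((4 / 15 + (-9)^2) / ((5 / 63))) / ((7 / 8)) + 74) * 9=1930450806948343 / 33347872800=57888.27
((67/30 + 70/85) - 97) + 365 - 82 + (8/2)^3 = 129059/510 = 253.06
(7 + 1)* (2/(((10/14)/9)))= 1008/5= 201.60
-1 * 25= -25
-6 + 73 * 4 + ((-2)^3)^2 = 350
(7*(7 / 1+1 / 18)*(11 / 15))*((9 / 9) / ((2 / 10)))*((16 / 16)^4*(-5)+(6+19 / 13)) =156464 / 351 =445.77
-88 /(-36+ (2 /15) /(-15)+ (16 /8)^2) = 9900 /3601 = 2.75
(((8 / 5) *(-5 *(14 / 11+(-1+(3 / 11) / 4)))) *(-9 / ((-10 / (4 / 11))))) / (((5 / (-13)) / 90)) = 25272 / 121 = 208.86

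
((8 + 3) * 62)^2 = 465124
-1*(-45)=45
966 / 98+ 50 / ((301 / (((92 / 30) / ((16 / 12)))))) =3082 / 301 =10.24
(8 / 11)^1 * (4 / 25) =32 / 275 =0.12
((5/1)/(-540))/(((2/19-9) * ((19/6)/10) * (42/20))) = 50/31941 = 0.00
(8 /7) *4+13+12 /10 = 657 /35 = 18.77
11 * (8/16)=11/2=5.50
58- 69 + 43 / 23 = -210 / 23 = -9.13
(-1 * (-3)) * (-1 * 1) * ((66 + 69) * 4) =-1620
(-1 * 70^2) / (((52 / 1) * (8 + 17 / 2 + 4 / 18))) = -3150 / 559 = -5.64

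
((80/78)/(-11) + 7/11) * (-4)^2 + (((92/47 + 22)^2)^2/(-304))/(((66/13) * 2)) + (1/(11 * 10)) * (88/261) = -6784382549955403/69207246905940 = -98.03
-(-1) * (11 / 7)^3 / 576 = 1331 / 197568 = 0.01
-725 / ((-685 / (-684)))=-723.94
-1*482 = -482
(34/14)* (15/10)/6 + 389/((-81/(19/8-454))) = 9840953/4536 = 2169.52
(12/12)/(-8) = -1/8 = -0.12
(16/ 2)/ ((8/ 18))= 18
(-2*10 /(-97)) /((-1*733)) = -20 /71101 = -0.00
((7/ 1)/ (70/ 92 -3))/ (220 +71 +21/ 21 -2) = -161/ 14935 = -0.01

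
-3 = -3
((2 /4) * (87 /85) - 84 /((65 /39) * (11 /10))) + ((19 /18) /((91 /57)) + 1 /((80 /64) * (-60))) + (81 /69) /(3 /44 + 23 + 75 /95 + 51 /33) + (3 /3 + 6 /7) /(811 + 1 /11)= -9189601838722947 /205998339697150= -44.61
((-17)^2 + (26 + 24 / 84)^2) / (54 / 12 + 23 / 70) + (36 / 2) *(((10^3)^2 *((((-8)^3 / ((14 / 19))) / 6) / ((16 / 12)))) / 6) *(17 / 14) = -2620174319405 / 8281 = -316407960.32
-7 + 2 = -5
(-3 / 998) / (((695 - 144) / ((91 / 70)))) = -39 / 5498980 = -0.00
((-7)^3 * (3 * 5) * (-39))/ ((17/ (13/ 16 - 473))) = -1515948525/ 272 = -5573340.17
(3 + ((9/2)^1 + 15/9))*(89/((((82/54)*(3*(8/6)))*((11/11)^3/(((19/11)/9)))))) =8455/328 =25.78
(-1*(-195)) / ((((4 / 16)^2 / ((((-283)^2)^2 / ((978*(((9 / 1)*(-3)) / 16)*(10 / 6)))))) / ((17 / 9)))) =-181446245189248 / 13203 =-13742804301.24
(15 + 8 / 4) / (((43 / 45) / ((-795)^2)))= 11244165.70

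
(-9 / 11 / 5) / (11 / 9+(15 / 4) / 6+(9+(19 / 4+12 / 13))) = -8424 / 850465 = -0.01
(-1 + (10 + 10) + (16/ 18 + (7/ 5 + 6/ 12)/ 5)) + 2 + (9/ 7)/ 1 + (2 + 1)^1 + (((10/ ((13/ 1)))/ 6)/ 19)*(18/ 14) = 20667559/ 778050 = 26.56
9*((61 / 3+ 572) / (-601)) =-8.87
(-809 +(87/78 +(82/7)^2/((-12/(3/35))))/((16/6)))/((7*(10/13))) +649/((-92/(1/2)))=-6792897939/44178400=-153.76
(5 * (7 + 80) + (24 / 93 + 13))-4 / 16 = 55553 / 124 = 448.01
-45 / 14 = -3.21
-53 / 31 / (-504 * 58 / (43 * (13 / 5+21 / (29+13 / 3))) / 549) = 44903137 / 10068800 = 4.46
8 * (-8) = -64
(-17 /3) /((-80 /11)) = 0.78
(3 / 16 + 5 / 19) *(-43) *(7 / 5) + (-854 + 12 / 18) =-880.46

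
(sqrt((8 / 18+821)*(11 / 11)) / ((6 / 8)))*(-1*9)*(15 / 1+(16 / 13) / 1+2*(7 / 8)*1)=-935*sqrt(7393) / 13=-6184.13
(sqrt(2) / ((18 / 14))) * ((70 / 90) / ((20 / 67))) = 3283 * sqrt(2) / 1620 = 2.87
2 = 2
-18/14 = -9/7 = -1.29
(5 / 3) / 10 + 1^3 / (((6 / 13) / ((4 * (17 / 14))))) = 449 / 42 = 10.69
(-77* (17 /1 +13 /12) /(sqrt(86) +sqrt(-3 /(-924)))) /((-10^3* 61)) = 1286593 /(366000* (sqrt(77) +154* sqrt(86))) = 0.00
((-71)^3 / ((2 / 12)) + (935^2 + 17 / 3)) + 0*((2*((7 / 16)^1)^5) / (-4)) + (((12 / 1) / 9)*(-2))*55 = -1273382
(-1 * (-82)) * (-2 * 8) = -1312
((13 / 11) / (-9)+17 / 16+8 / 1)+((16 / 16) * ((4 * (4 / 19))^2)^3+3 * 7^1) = 2257067374235 / 74520675504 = 30.29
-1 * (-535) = 535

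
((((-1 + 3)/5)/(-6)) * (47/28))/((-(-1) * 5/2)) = -47/1050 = -0.04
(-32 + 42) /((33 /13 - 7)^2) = 845 /1682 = 0.50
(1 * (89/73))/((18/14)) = 623/657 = 0.95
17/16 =1.06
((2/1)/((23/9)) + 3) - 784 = -17945/23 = -780.22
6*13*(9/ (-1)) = -702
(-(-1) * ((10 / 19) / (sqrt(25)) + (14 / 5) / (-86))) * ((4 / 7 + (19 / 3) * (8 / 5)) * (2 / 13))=222552 / 1858675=0.12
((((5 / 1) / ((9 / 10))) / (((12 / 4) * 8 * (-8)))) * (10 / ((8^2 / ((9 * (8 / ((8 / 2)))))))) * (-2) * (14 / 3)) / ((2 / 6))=875 / 384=2.28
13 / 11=1.18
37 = 37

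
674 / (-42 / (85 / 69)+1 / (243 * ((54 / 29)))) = -751759380 / 38025091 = -19.77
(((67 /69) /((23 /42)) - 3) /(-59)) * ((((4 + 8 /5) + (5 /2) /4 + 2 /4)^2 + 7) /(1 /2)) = 919171 /423200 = 2.17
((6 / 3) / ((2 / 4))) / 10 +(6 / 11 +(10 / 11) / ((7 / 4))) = 564 / 385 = 1.46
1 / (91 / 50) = 50 / 91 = 0.55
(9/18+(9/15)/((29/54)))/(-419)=-469/121510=-0.00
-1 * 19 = -19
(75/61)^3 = 421875/226981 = 1.86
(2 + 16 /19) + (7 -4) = 111 /19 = 5.84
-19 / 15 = -1.27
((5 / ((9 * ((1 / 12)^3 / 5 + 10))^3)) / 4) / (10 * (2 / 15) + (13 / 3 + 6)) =663552000 / 4514964573974407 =0.00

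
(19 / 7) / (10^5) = 19 / 700000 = 0.00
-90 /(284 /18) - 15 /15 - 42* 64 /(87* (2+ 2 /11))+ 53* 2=85.13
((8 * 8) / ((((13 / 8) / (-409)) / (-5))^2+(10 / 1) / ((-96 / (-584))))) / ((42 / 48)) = 411109785600 / 341922367549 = 1.20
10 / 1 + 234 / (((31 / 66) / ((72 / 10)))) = 557534 / 155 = 3596.99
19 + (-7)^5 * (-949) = 15949862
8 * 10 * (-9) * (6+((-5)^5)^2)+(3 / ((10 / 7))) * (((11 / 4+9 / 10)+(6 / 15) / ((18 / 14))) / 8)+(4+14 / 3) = -33750020689409 / 4800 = -7031254310.29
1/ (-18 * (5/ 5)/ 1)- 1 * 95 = -1711/ 18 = -95.06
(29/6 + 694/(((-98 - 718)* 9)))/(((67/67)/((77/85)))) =1339877/312120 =4.29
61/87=0.70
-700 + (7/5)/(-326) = -1141007/1630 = -700.00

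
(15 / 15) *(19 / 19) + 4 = 5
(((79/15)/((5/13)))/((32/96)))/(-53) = -1027/1325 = -0.78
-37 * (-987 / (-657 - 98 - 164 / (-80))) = -19740 / 407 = -48.50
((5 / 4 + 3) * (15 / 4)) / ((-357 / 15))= -75 / 112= -0.67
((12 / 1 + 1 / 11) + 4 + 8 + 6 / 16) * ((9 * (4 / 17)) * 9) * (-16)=-1395144 / 187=-7460.66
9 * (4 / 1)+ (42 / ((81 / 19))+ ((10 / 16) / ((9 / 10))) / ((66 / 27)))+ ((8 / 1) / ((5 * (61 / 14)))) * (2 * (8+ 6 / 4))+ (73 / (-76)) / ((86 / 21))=52.88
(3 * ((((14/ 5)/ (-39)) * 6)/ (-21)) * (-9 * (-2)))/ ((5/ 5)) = 72/ 65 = 1.11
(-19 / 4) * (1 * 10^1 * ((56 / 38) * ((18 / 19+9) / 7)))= -1890 / 19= -99.47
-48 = -48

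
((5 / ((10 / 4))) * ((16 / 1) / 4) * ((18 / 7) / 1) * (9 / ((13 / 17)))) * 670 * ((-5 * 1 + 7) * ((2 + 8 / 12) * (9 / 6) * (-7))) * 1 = -118091520 / 13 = -9083963.08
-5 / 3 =-1.67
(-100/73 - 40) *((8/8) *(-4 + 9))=-15100/73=-206.85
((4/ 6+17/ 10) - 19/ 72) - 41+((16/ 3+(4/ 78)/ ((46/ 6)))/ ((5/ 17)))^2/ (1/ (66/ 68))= 9045429877/ 32184360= 281.05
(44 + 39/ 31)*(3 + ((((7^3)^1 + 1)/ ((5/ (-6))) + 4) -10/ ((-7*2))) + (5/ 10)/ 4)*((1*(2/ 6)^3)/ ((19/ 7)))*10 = -159084767/ 63612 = -2500.86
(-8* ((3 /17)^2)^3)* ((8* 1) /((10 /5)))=-23328 /24137569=-0.00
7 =7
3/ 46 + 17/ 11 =1.61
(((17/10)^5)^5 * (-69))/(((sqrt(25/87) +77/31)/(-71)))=5870865697641308850423175644756326235567/4917980000000000000000000000000 - 27167761849064125147502380204126901523 * sqrt(87)/983596000000000000000000000000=936125326.60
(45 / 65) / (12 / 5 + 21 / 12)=180 / 1079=0.17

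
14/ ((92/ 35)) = 245/ 46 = 5.33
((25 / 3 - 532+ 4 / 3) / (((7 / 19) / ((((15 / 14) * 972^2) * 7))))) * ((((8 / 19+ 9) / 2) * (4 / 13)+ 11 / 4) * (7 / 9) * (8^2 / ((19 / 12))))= -327599846115840 / 247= -1326315166460.89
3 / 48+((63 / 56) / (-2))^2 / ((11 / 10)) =493 / 1408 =0.35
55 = 55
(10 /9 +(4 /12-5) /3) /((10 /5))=-2 /9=-0.22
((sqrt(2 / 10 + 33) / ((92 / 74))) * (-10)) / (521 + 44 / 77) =-259 * sqrt(830) / 83973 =-0.09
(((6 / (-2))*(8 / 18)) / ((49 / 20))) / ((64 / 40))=-50 / 147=-0.34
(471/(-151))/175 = -471/26425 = -0.02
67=67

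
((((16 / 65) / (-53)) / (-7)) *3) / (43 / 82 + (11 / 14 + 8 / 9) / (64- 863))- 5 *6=-6961805007 / 232089650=-30.00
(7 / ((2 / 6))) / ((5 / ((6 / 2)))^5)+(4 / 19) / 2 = 103207 / 59375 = 1.74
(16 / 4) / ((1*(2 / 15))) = 30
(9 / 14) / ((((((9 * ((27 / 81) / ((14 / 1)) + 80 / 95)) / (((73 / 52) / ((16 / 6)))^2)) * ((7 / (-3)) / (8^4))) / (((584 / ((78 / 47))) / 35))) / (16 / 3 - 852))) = 25412432824512 / 74388223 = 341619.03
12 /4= 3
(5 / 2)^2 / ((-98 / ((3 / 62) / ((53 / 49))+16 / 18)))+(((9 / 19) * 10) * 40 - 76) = 24981410023 / 220267152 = 113.41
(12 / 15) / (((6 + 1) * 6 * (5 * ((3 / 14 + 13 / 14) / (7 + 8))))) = 0.05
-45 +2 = -43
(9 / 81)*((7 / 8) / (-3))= -0.03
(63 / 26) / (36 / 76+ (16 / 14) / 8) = 8379 / 2132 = 3.93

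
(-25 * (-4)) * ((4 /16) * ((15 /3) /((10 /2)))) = 25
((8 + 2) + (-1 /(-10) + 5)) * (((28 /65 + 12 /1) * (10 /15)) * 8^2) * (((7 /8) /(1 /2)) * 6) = 27329792 /325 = 84091.67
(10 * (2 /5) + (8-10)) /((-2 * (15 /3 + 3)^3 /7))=-7 /512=-0.01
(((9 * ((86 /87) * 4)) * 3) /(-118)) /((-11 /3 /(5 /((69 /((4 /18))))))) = 1720 /432883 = 0.00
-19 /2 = -9.50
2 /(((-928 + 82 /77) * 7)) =-0.00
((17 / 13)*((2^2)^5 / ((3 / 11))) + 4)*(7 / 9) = 1341508 / 351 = 3821.96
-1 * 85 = -85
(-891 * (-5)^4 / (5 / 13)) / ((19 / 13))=-18822375 / 19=-990651.32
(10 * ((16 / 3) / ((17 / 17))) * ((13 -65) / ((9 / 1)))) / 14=-4160 / 189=-22.01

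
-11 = -11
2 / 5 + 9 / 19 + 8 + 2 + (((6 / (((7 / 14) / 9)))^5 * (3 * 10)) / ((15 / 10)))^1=27917233460233 / 95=293865615370.87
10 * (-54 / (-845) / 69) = 36 / 3887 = 0.01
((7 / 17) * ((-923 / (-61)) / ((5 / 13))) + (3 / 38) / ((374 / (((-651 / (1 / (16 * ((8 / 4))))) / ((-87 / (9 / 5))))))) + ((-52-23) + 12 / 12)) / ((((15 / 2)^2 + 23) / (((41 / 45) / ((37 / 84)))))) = -111040947472 / 73719779353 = -1.51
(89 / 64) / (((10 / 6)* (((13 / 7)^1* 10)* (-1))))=-1869 / 41600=-0.04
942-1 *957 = -15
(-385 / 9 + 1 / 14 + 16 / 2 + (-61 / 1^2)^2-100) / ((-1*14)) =-451873 / 1764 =-256.16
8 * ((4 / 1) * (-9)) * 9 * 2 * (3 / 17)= -15552 / 17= -914.82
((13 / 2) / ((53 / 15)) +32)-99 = -65.16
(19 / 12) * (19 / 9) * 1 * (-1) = -361 / 108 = -3.34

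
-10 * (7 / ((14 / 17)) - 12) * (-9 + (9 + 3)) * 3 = 315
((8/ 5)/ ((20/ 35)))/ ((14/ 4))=4/ 5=0.80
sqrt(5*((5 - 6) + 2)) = sqrt(5) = 2.24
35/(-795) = -7/159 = -0.04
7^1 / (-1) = -7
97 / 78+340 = 26617 / 78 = 341.24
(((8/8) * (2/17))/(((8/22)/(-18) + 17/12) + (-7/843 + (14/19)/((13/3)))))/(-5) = -54970344/3640331975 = -0.02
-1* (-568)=568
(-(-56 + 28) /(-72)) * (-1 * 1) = 7 /18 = 0.39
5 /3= 1.67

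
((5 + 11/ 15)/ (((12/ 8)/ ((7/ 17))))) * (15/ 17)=1204/ 867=1.39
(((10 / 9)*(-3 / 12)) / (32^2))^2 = 25 / 339738624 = 0.00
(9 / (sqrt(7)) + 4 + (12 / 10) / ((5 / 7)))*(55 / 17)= 495*sqrt(7) / 119 + 1562 / 85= 29.38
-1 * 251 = -251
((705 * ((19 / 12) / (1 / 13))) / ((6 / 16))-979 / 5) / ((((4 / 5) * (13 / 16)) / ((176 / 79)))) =406569152 / 3081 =131960.13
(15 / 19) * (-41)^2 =25215 / 19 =1327.11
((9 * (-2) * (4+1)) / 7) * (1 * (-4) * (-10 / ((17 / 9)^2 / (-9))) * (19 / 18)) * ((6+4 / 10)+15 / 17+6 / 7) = 2683215720 / 240737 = 11145.84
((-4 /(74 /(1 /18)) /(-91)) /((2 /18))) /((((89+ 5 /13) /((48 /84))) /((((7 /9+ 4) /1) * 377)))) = 32422 /9480177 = 0.00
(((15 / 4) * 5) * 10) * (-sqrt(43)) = -375 * sqrt(43) / 2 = -1229.52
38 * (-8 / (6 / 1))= -152 / 3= -50.67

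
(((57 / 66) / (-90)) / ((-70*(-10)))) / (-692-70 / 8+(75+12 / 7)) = 19 / 864913500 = 0.00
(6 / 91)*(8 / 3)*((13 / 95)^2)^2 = 35152 / 570154375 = 0.00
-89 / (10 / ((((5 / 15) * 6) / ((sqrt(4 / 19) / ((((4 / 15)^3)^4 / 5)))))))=-746586112 * sqrt(19) / 3243658447265625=-0.00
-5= -5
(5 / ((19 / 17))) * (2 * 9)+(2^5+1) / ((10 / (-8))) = 54.13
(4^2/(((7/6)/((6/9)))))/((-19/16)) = -7.70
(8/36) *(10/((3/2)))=40/27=1.48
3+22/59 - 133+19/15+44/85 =-384679/3009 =-127.84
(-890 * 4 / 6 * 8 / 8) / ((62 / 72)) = -21360 / 31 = -689.03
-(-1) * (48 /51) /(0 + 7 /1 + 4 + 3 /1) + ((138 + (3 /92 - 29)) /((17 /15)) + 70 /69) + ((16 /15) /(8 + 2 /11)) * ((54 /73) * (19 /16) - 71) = 47551040497 /539462700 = 88.15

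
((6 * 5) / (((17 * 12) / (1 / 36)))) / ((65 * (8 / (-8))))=-1 / 15912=-0.00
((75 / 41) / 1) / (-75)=-1 / 41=-0.02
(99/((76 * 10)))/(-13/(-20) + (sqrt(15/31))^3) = 38341017/140017802 - 460350 * sqrt(465)/70008901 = 0.13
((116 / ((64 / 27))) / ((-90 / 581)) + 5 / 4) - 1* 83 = -63627 / 160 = -397.67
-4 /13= -0.31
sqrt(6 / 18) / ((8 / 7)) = 7 * sqrt(3) / 24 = 0.51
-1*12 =-12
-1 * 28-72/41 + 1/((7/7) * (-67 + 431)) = -444039/14924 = -29.75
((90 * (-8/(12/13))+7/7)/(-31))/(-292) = -779/9052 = -0.09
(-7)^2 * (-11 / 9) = -539 / 9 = -59.89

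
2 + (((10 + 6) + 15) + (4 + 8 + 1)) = 46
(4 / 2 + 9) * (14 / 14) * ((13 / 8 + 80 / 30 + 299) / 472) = 80069 / 11328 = 7.07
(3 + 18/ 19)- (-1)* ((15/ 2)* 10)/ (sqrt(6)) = 75/ 19 + 25* sqrt(6)/ 2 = 34.57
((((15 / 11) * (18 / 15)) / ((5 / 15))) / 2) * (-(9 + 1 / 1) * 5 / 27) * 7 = -350 / 11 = -31.82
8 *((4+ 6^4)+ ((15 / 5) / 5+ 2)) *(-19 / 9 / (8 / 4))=-164996 / 15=-10999.73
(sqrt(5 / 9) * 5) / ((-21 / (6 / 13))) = -10 * sqrt(5) / 273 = -0.08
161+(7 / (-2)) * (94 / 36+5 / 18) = 1358 / 9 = 150.89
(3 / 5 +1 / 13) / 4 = 11 / 65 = 0.17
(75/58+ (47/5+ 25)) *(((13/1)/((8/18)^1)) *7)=8477469/1160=7308.16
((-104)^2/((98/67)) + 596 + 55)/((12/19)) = 7490465/588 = 12738.89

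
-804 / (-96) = 67 / 8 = 8.38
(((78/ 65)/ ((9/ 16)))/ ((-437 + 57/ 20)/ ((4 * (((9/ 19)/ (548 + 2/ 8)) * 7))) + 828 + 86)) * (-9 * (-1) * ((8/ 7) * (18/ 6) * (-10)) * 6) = 26542080/ 114456107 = 0.23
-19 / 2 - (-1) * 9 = -1 / 2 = -0.50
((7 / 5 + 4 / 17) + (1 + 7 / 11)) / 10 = 0.33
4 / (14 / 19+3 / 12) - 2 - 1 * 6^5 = -583046 / 75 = -7773.95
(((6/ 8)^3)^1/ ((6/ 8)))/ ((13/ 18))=81/ 104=0.78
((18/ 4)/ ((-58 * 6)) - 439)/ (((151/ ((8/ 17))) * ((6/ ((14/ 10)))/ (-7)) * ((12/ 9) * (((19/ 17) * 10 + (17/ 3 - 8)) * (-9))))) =-4990699/ 236991480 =-0.02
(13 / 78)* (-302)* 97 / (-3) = 14647 / 9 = 1627.44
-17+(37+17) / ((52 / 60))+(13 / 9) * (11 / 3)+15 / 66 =392519 / 7722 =50.83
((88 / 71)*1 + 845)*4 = 240332 / 71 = 3384.96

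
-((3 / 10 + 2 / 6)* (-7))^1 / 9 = 133 / 270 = 0.49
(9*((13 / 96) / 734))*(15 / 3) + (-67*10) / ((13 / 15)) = -236051865 / 305344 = -773.07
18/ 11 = 1.64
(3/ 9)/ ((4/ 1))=1/ 12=0.08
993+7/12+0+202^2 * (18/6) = 1480867/12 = 123405.58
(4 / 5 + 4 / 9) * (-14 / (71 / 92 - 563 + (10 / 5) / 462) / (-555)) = -5553856 / 99470288475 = -0.00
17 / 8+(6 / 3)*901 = 14433 / 8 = 1804.12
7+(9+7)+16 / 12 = 73 / 3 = 24.33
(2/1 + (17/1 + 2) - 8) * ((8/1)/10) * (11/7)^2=6292/245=25.68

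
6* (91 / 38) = 273 / 19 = 14.37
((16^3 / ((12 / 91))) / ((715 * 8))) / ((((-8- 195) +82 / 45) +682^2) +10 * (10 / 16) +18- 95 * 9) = 0.00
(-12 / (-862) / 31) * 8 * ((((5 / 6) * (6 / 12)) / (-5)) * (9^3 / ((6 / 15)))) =-7290 / 13361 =-0.55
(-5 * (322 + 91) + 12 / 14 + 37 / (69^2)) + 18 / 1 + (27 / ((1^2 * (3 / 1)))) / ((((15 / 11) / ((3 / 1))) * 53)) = -18067459787 / 8831655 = -2045.76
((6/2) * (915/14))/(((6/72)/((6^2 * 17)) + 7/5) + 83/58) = 69.25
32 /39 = 0.82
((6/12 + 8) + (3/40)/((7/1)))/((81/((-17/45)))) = -40511/1020600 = -0.04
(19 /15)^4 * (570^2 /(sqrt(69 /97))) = 188183524 * sqrt(6693) /15525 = 991654.53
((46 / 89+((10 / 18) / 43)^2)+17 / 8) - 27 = -2597425967 / 106635528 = -24.36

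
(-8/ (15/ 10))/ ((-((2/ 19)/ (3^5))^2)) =28422252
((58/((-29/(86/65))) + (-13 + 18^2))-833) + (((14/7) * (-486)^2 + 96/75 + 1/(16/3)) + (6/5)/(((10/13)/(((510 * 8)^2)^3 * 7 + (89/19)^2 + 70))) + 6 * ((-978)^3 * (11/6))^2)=94590230636737714622720737623/1877200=50388999913028827308076.25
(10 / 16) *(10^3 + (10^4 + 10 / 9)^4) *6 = 82048956075458213750 / 2187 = 37516669444653961.48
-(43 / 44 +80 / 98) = -3867 / 2156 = -1.79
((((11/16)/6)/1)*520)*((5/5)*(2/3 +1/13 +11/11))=935/9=103.89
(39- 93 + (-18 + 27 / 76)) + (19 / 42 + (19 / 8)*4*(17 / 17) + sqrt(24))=-98461 / 1596 + 2*sqrt(6)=-56.79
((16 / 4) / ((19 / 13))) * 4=10.95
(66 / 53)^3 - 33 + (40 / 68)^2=-1321865905 / 43025453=-30.72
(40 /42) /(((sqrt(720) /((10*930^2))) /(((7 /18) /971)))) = 480500*sqrt(5) /8739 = 122.95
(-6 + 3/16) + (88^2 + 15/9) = 371513/48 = 7739.85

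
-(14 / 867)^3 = -2744 / 651714363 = -0.00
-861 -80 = -941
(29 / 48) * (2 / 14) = 29 / 336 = 0.09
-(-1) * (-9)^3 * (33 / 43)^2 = -793881 / 1849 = -429.36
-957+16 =-941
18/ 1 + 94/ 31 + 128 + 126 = 8526/ 31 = 275.03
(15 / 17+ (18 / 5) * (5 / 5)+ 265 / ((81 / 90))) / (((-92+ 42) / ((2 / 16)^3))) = -228679 / 19584000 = -0.01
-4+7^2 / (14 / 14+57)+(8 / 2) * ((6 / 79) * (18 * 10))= 236103 / 4582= 51.53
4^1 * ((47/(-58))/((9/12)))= -376/87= -4.32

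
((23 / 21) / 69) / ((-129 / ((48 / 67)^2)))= -256 / 4053567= -0.00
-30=-30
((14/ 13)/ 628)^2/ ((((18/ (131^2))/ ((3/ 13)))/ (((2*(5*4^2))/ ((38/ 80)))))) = 672711200/ 3086769621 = 0.22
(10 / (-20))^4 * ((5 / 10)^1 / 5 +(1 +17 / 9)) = 269 / 1440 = 0.19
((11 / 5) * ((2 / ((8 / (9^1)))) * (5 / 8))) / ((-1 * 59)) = -99 / 1888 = -0.05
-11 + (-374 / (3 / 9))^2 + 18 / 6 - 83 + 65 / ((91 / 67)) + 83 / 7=8811969 / 7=1258852.71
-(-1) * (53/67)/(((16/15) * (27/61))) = 16165/9648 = 1.68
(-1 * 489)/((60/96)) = -3912/5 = -782.40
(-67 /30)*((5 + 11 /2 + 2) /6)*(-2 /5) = 67 /36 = 1.86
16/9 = 1.78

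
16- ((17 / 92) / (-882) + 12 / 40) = 6369889 / 405720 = 15.70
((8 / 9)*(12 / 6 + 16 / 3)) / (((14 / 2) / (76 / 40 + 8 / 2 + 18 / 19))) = 114488 / 17955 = 6.38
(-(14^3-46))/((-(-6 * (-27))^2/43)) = 58007/13122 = 4.42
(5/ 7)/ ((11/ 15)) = 75/ 77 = 0.97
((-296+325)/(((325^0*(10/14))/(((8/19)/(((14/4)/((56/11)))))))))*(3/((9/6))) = 51968/1045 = 49.73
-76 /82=-38 /41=-0.93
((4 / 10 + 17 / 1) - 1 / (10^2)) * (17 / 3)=29563 / 300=98.54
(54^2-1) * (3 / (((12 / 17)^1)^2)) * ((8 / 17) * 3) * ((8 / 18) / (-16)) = -49555 / 72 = -688.26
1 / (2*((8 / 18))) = 9 / 8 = 1.12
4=4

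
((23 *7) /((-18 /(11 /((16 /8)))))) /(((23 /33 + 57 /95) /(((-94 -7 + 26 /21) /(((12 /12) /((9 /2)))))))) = 29151925 /1712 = 17027.99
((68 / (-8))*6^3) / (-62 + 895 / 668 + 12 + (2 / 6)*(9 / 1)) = 136272 / 3389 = 40.21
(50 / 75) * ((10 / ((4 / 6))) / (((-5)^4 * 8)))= 1 / 500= 0.00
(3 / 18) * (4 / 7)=2 / 21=0.10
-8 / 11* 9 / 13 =-72 / 143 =-0.50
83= 83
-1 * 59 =-59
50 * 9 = 450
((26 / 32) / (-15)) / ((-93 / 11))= 143 / 22320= 0.01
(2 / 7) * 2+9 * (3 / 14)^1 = 5 / 2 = 2.50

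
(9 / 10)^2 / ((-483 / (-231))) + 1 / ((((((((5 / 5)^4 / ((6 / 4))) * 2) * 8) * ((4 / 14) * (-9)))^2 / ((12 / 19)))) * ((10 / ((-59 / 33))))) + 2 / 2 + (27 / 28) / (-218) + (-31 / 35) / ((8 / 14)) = -282553669259 / 1690095052800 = -0.17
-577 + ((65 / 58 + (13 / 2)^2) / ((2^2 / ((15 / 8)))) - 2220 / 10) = -2890423 / 3712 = -778.67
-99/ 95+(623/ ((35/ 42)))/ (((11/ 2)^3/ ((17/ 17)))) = 436407/ 126445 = 3.45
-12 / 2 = -6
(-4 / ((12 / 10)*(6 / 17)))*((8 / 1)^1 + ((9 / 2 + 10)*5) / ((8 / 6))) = -42415 / 72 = -589.10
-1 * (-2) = 2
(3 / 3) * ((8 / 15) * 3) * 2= 3.20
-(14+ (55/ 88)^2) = -14.39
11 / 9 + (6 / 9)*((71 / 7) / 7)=965 / 441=2.19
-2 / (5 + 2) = -2 / 7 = -0.29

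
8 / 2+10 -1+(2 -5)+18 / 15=56 / 5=11.20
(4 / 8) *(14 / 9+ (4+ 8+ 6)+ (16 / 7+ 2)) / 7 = 751 / 441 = 1.70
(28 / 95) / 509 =28 / 48355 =0.00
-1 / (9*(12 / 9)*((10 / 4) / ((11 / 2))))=-11 / 60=-0.18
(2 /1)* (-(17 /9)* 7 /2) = -119 /9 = -13.22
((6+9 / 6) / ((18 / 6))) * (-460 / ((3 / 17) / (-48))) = 312800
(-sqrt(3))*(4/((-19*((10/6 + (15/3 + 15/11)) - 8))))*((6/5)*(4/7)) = 3168*sqrt(3)/665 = 8.25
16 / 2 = 8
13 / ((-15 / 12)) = -52 / 5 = -10.40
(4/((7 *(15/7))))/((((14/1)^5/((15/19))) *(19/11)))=11/48538616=0.00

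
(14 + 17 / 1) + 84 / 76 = 610 / 19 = 32.11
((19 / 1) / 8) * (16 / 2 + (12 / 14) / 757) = 402781 / 21196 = 19.00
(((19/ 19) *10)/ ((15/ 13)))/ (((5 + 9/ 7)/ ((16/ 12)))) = 182/ 99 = 1.84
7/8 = 0.88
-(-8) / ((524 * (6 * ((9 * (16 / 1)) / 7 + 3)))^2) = 49 / 33638992200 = 0.00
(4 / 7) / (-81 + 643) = 2 / 1967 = 0.00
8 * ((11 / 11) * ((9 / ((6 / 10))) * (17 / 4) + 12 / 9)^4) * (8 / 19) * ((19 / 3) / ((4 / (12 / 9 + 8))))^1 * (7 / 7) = 2604366950647 / 2916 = 893129955.64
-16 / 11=-1.45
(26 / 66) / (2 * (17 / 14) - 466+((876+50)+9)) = 91 / 108900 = 0.00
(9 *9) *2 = 162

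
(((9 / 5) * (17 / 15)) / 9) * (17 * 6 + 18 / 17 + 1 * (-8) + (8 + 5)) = 1837 / 75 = 24.49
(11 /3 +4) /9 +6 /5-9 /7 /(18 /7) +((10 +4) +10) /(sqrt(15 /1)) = 419 /270 +8 * sqrt(15) /5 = 7.75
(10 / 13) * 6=60 / 13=4.62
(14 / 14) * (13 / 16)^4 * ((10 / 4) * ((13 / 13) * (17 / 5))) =485537 / 131072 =3.70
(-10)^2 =100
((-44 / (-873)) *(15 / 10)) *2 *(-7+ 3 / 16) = -1199 / 1164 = -1.03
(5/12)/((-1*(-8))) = 0.05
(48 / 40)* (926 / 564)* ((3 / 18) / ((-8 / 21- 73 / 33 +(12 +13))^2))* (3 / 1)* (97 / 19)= 2396495871 / 239243415680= 0.01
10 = 10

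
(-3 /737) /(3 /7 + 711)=-7 /1223420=-0.00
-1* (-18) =18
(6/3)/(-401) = -2/401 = -0.00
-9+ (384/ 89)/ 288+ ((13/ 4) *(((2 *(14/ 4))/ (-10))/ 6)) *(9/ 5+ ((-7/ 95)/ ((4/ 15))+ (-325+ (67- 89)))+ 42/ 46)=7570873339/ 62228800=121.66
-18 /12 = -3 /2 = -1.50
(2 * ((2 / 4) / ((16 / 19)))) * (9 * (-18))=-1539 / 8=-192.38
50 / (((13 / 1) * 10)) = 5 / 13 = 0.38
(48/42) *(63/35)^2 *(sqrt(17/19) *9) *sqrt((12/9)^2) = 7776 *sqrt(323)/3325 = 42.03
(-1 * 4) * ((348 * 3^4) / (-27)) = 4176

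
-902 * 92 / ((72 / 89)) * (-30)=9231970 / 3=3077323.33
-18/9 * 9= -18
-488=-488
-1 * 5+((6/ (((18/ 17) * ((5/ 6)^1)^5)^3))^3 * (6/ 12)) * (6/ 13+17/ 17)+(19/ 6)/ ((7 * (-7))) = 37489731272584101322898945790181052004127/ 108627773443004116415977478027343750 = 345121.05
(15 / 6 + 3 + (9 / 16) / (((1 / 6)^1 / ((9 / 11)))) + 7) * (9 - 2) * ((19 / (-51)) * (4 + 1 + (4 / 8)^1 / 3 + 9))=-563.82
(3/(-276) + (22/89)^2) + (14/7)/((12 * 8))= 0.07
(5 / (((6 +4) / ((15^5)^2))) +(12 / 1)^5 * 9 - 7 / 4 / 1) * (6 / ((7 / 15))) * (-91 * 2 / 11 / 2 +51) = 12196250491987125 / 77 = 158392863532300.32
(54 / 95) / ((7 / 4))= 216 / 665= 0.32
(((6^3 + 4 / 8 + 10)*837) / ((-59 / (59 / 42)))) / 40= -126387 / 1120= -112.85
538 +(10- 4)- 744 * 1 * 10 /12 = -76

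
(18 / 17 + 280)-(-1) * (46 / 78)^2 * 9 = 816475 / 2873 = 284.19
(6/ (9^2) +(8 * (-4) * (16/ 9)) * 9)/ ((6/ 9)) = -6911/ 9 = -767.89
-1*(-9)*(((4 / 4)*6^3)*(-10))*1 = -19440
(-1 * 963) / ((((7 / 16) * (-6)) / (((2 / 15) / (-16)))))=-107 / 35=-3.06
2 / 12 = 1 / 6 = 0.17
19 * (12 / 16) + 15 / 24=119 / 8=14.88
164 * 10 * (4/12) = 1640/3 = 546.67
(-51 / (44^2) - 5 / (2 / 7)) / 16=-33931 / 30976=-1.10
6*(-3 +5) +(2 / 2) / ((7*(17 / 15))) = 1443 / 119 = 12.13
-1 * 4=-4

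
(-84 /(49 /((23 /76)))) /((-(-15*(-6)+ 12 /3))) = 69 /12502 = 0.01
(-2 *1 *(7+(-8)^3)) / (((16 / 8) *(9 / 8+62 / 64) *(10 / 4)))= 6464 / 67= 96.48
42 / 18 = 7 / 3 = 2.33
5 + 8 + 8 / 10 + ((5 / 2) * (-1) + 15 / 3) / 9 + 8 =1987 / 90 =22.08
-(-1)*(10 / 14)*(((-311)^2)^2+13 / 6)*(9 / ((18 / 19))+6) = 8700105214145 / 84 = 103572681120.77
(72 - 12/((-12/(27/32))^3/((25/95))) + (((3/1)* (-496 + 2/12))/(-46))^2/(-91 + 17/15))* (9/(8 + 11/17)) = 781030364157891/12431030484992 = 62.83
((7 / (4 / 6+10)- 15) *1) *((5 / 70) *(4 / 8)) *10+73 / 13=2869 / 5824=0.49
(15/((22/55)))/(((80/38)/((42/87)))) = 1995/232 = 8.60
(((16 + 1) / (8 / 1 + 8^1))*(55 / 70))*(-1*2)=-187 / 112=-1.67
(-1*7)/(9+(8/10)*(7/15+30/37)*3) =-6475/11161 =-0.58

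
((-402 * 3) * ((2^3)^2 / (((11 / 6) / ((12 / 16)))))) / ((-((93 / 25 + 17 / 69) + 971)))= 599140800 / 18499987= 32.39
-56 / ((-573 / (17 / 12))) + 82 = 82.14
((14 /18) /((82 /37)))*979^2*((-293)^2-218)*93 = 658958185744859 /246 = 2678691811970.97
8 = 8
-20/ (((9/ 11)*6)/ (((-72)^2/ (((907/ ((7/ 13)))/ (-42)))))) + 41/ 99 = 527.03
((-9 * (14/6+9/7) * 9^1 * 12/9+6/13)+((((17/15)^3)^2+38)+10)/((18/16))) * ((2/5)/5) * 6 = -12905455774072/77741015625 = -166.01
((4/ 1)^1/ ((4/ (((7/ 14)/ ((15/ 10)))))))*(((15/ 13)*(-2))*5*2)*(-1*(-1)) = -100/ 13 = -7.69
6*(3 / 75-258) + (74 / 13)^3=-74880118 / 54925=-1363.32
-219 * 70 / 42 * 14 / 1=-5110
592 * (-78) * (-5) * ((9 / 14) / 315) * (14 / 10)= 23088 / 35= 659.66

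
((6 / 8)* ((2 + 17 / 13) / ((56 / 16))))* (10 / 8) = 645 / 728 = 0.89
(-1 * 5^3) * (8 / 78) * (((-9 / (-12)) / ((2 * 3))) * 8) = -500 / 39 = -12.82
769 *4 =3076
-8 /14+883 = 6177 /7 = 882.43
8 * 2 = 16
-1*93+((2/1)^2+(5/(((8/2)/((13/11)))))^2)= -86.82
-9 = -9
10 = 10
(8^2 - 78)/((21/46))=-92/3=-30.67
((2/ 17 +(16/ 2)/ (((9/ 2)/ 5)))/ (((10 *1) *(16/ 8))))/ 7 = 689/ 10710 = 0.06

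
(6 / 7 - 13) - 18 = -211 / 7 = -30.14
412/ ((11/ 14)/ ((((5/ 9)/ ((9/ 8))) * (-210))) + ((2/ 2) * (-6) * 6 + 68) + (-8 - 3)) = 16150400/ 822903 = 19.63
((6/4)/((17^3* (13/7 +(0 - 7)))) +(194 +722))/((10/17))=21601477/13872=1557.20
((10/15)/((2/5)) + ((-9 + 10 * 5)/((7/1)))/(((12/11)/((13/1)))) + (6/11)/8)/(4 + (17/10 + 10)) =55080/12089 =4.56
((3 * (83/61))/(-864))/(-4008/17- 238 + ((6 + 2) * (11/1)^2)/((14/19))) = -9877/1755991872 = -0.00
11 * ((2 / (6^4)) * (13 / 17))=143 / 11016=0.01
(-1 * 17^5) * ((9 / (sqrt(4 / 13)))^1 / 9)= -1419857 * sqrt(13) / 2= -2559683.61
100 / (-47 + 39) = -25 / 2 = -12.50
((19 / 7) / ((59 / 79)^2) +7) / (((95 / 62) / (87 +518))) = 2169188296 / 462973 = 4685.35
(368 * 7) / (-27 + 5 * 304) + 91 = 138439 / 1493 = 92.73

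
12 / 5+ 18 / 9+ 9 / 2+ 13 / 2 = 77 / 5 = 15.40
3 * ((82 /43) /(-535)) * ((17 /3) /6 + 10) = -8077 /69015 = -0.12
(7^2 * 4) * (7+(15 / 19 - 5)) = 10388 / 19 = 546.74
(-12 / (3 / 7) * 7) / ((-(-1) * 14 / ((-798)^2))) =-8915256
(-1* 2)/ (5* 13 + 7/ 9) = -9/ 296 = -0.03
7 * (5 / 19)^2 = 175 / 361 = 0.48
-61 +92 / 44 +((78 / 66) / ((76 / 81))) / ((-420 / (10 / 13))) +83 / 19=-638371 / 11704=-54.54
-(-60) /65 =12 /13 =0.92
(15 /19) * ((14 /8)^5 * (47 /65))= 9.37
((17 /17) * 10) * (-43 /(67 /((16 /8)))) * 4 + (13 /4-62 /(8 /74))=-166587 /268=-621.59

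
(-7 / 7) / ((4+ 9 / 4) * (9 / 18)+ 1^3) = -8 / 33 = -0.24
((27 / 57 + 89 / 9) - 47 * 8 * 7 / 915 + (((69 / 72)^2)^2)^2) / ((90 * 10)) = 0.01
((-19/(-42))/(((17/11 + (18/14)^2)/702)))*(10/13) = 76.37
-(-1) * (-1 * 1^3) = -1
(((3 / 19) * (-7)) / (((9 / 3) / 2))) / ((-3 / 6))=28 / 19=1.47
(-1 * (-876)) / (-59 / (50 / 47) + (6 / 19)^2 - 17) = -15811800 / 1306103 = -12.11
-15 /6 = -5 /2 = -2.50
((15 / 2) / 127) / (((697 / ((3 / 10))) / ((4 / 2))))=9 / 177038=0.00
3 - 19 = -16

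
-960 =-960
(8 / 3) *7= 56 / 3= 18.67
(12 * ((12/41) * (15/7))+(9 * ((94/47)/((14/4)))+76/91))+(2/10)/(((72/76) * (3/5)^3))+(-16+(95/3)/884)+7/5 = -25479557/308255220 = -0.08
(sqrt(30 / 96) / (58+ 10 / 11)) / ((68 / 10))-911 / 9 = -911 / 9+ 55* sqrt(5) / 88128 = -101.22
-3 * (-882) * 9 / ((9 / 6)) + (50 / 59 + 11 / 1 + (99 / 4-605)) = 3612593 / 236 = 15307.60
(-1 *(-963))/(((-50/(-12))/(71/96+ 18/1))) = 1732437/400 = 4331.09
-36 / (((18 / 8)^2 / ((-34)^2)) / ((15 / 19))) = -369920 / 57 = -6489.82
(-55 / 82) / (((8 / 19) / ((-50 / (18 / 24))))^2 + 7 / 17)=-210959375 / 129521296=-1.63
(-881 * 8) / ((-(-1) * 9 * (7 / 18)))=-14096 / 7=-2013.71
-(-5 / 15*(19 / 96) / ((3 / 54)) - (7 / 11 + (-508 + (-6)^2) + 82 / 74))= -3054571 / 6512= -469.07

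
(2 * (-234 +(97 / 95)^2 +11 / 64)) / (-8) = 134456949 / 2310400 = 58.20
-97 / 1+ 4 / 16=-387 / 4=-96.75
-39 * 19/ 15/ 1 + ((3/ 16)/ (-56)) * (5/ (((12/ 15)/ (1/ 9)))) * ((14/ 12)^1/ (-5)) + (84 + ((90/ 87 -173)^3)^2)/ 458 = 354420377390392874397379477/ 6276766026654720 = 56465443491.97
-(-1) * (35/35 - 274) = -273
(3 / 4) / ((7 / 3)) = 9 / 28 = 0.32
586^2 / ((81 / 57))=6524524 / 27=241649.04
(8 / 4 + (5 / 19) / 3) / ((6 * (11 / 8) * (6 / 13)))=3094 / 5643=0.55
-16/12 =-1.33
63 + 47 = 110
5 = 5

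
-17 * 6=-102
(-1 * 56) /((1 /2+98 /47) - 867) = 0.06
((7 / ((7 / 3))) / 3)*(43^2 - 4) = 1845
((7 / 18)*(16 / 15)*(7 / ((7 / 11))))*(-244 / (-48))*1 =23.20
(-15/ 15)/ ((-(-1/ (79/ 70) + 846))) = 79/ 66764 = 0.00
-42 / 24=-7 / 4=-1.75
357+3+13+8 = 381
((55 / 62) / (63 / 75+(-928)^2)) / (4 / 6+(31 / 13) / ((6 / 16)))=53625 / 365745201548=0.00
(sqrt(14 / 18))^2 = 7 / 9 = 0.78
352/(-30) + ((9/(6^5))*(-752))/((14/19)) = -48817/3780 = -12.91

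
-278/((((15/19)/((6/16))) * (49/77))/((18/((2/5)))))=-261459/28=-9337.82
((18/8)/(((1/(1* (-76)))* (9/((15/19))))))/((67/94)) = -1410/67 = -21.04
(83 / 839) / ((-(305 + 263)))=-83 / 476552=-0.00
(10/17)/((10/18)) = 1.06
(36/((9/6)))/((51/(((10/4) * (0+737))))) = 867.06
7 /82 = 0.09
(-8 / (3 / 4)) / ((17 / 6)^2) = -384 / 289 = -1.33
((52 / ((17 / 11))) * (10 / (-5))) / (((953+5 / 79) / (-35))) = 112970 / 45713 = 2.47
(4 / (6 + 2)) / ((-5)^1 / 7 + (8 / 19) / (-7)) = -133 / 206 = -0.65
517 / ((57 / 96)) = 16544 / 19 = 870.74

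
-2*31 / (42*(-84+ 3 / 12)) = 124 / 7035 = 0.02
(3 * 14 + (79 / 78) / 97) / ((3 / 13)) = 317851 / 1746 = 182.05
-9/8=-1.12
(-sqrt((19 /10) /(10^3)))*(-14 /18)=7*sqrt(19) /900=0.03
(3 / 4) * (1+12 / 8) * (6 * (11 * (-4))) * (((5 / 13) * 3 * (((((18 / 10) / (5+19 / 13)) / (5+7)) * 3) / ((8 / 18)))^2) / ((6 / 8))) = -18.70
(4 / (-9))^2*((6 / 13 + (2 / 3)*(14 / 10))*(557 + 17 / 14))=1133696 / 7371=153.80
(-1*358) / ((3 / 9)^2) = -3222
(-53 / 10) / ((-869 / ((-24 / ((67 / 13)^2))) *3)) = -35828 / 19504705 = -0.00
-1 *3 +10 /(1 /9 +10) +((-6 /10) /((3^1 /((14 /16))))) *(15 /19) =-29727 /13832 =-2.15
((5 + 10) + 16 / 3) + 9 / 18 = 125 / 6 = 20.83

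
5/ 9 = 0.56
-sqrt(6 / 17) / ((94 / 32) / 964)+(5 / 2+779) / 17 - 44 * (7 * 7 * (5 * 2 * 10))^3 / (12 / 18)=-264004355998437 / 34 - 15424 * sqrt(102) / 799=-7764834000148.99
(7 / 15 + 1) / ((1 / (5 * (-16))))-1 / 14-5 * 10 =-7031 / 42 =-167.40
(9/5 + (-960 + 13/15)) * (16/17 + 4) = -80416/17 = -4730.35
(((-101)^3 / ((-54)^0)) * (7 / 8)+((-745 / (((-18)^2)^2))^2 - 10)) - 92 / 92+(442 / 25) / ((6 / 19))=-248353652484714167 / 275499014400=-901468.39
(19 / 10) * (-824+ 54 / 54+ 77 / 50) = -1560.77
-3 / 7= -0.43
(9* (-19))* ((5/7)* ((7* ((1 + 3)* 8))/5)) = -5472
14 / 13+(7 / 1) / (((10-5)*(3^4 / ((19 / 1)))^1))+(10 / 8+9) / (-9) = 5611 / 21060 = 0.27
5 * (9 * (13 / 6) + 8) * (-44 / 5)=-1210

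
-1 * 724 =-724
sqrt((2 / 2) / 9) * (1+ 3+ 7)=11 / 3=3.67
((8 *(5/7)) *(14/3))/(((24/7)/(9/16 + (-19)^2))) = 202475/72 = 2812.15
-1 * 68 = -68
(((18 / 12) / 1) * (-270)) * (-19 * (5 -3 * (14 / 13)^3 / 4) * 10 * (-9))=-6182393850 / 2197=-2814016.32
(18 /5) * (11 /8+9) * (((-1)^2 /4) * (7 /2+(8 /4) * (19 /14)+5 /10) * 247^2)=2141964981 /560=3824937.47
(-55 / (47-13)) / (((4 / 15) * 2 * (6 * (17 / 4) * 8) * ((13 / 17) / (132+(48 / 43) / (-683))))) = -266520375 / 103848784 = -2.57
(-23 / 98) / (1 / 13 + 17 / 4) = -598 / 11025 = -0.05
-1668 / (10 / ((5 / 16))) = -417 / 8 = -52.12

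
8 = 8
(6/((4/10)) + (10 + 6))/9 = 31/9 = 3.44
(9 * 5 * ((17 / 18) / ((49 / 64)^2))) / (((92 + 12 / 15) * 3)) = 54400 / 208887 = 0.26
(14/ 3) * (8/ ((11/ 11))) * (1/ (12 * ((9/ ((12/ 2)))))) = 56/ 27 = 2.07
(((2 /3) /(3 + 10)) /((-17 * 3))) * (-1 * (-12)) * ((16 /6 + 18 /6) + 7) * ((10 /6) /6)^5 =-59375 /234896922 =-0.00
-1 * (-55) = 55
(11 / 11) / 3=1 / 3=0.33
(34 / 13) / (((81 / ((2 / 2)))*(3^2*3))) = 34 / 28431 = 0.00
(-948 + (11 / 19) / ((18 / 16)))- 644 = -272144 / 171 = -1591.49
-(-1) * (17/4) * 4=17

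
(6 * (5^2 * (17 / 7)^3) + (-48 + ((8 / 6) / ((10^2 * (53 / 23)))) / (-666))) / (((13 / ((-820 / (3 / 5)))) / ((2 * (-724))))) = 226474505949597296 / 708272019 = 319756392.85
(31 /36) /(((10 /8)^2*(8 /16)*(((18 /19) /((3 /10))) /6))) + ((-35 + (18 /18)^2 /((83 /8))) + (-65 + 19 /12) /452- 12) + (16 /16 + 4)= -6744387341 /168822000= -39.95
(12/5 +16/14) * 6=744/35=21.26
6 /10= 3 /5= 0.60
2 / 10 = 1 / 5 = 0.20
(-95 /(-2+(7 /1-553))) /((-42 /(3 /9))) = -95 /69048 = -0.00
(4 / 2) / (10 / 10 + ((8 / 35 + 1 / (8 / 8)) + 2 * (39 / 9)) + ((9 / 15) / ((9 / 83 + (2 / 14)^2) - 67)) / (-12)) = 25383400 / 138288583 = 0.18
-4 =-4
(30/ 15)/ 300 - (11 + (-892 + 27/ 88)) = 5812619/ 6600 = 880.70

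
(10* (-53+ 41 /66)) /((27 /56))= -967960 /891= -1086.37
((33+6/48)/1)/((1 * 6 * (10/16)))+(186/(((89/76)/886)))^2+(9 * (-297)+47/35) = 32941225581975607/1663410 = 19803431253.86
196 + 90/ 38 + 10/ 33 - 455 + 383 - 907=-489266/ 627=-780.33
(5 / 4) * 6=15 / 2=7.50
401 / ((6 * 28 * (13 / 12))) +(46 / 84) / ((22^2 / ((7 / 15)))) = 8735873 / 3963960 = 2.20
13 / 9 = 1.44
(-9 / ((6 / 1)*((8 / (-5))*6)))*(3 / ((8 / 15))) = 225 / 256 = 0.88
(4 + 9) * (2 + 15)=221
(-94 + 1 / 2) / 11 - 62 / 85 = -1569 / 170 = -9.23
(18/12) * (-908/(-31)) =1362/31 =43.94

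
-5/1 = -5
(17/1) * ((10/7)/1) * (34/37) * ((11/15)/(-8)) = -3179/1554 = -2.05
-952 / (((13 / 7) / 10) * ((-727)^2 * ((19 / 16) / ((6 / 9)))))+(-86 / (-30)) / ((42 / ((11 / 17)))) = 54135617999 / 1398154760730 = 0.04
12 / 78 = 2 / 13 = 0.15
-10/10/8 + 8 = 63/8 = 7.88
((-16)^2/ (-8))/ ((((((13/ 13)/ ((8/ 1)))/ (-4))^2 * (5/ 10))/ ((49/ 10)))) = -1605632/ 5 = -321126.40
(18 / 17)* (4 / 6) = 12 / 17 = 0.71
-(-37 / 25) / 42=37 / 1050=0.04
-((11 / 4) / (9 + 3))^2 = -121 / 2304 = -0.05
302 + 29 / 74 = 22377 / 74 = 302.39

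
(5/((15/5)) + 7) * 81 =702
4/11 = 0.36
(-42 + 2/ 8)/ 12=-167/ 48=-3.48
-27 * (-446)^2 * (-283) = 1519917156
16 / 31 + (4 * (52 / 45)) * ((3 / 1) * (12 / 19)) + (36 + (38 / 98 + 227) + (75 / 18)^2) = 1506663113 / 5194980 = 290.02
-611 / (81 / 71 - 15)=43381 / 984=44.09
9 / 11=0.82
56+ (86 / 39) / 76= 83035 / 1482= 56.03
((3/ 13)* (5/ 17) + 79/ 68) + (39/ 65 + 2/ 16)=17279/ 8840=1.95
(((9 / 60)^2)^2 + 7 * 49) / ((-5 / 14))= -384160567 / 400000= -960.40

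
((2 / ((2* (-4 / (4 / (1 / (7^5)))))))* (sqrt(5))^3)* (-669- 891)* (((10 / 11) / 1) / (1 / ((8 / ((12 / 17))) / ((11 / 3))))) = 44572164000* sqrt(5) / 121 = 823689162.05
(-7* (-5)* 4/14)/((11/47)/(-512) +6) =240640/144373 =1.67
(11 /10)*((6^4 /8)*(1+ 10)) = 9801 /5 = 1960.20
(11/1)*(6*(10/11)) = 60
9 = 9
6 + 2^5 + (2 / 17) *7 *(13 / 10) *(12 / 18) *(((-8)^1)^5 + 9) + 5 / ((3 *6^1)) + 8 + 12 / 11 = -23100229 / 990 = -23333.56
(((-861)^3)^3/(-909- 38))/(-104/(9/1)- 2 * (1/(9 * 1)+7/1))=-2340296442901919061765876069/219704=-10652042943696605713896.32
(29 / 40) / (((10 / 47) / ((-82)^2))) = 2291203 / 100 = 22912.03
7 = 7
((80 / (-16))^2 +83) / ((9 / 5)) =60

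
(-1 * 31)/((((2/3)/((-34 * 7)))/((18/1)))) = 199206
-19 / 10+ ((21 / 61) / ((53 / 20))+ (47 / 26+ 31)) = 6522397 / 210145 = 31.04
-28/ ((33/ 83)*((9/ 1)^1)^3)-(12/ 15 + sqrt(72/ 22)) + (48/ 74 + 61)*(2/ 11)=45895094/ 4450545-6*sqrt(11)/ 11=8.50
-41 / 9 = -4.56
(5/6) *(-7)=-35/6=-5.83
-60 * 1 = -60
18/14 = 9/7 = 1.29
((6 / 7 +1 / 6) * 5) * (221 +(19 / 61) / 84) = 243470945 / 215208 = 1131.33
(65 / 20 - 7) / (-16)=0.23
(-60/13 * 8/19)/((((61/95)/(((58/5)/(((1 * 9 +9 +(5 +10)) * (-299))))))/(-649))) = -547520/237107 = -2.31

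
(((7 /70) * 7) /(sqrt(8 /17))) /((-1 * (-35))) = sqrt(34) /200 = 0.03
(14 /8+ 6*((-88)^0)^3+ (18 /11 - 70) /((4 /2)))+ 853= 36369 /44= 826.57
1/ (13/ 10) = 10/ 13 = 0.77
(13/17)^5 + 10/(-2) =-6727992/1419857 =-4.74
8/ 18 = 4/ 9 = 0.44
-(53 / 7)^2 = -2809 / 49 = -57.33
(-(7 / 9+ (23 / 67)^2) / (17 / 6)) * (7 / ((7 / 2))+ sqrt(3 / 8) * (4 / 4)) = -144736 / 228939-18092 * sqrt(6) / 228939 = -0.83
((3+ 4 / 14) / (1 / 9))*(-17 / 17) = -207 / 7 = -29.57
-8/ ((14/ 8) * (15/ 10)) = -64/ 21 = -3.05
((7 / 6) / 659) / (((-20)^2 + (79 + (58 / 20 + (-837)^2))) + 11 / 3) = 35 / 13859848783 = 0.00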